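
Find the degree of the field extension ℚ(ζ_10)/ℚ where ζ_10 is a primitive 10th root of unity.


[ℚ(ζ_n):ℚ] = deg Φ_n(x) = φ(n). Here φ(10) = 4

[ℚ(ζ_10)/ℚ where ζ_10 is a primitive 10th root of unity] = 4


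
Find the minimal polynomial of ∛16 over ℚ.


∛16 satisfies x³ - 16 = 0, irreducible over ℚ (no rational root; 16 is not a perfect cube)

Minimal polynomial: x³ - 16


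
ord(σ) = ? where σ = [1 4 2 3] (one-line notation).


Cycle decomposition: (2 4 3)
Cycle lengths: 3
Order = lcm(3) = 3

ord(σ) = 3


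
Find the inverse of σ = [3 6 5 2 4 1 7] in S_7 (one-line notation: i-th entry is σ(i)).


To find σ⁻¹, swap domain and range:
σ(1) = 3 → σ⁻¹(3) = 1
σ(2) = 6 → σ⁻¹(6) = 2
σ(3) = 5 → σ⁻¹(5) = 3
σ(4) = 2 → σ⁻¹(2) = 4
σ(5) = 4 → σ⁻¹(4) = 5
σ(6) = 1 → σ⁻¹(1) = 6
σ(7) = 7 → σ⁻¹(7) = 7

σ⁻¹ = [6 4 1 5 3 2 7]


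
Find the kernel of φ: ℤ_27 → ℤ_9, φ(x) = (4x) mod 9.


Kernel = preimage of identity
ker(φ) = {x ∈ ℤ_27 : 4x ≡ 0 (mod 9)}. Since 9 | 27, φ is well-defined. The kernel is the cyclic subgroup ⟨9⟩ of ℤ_27 (order 3), i.e. {0, 9, 18}

ker(φ) = {0, 9, 18}


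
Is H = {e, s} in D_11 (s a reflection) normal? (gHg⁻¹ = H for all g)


H = {e, s} in D_11 (s a reflection)
r·s·r⁻¹ = sr⁻² ≠ s for n ≥ 3, so {e, s} is not closed under conjugation

No, not a normal subgroup


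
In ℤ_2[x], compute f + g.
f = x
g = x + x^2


Add coefficients mod 2:
x^0: 0 + 0 = 0 (mod 2)
x^1: 1 + 1 = 0 (mod 2)
x^2: 0 + 1 = 1 (mod 2)
Result: x^2

f + g = x^2


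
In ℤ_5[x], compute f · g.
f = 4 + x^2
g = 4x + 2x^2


Expand and collect like terms; reduce coefficients mod 5:
x^0: 4·0 = 0 ≡ 0 (mod 5)
x^1: 4·4 + 0·0 = 16 ≡ 1 (mod 5)
x^2: 4·2 + 0·4 + 1·0 = 8 ≡ 3 (mod 5)
x^3: 0·2 + 1·4 = 4 ≡ 4 (mod 5)
x^4: 1·2 = 2 ≡ 2 (mod 5)
Result: x + 3x^2 + 4x^3 + 2x^4

f · g = x + 3x^2 + 4x^3 + 2x^4


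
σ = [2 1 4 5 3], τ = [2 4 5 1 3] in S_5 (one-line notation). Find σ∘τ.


σ∘τ: apply τ first, then σ
1 →τ 2 →σ 1
2 →τ 4 →σ 5
3 →τ 5 →σ 3
4 →τ 1 →σ 2
5 →τ 3 →σ 4

σ∘τ = [1 5 3 2 4]


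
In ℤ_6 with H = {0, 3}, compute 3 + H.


3 + H = {3 + h (mod 6) : h ∈ H}
3+0=3, 3+3=0
3 + H = {0, 3} = 0 + H

3 + H = {0, 3}


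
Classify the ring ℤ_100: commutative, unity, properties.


ℤ_100 is a commutative ring with unity 1; 100 = 2×50 is composite, so 2·50 ≡ 0 gives zero divisors (not an integral domain)
Commutative: Yes
Integral domain: No
Has unity: Yes

ℤ_100: Commutative=Yes, Unity=Yes


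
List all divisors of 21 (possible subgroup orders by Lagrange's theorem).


Lagrange's theorem: |H| divides |G|
|G| = 21
Divisors of 21: 1, 3, 7, 21

Possible subgroup orders: {1, 3, 7, 21}


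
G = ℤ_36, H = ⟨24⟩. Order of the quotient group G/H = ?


|⟨24⟩| = n / gcd(24, 36) = 36 / 12 = 3
H is normal (ℤ_36 is abelian).
|G/H| = |G| / |H| = 36 / 3 = 12

|G/H| = 12


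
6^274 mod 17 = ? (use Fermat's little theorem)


Fermat's little theorem: if p is prime and gcd(a,p)=1, then a^(p-1) ≡ 1 (mod p)
p = 17 is prime, gcd(6,17) = 1
Reduce exponent: 274 mod 16 = 2
So 6^274 ≡ 6^2 (mod 17)
6^2 mod 17 = 2

6^274 ≡ 2 (mod 17)


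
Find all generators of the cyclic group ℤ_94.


g generates ℤ_n iff gcd(g,n) = 1
Prime factors of 94: 2, 47
Generators are g ∈ {1,...,93} not divisible by any of these primes.
Generators: {1, 3, 5, 7, 9, 11, 13, 15, 17, 19, 21, 23, 25, 27, 29, 31, 33, 35, 37, 39, 41, 43, 45, 49, 51, 53, 55, 57, 59, 61, 63, 65, 67, 69, 71, 73, 75, 77, 79, 81, 83, 85, 87, 89, 91, 93}
Number of generators = φ(94) = 46

Generators of ℤ_94 = {1, 3, 5, 7, 9, 11, 13, 15, 17, 19, 21, 23, 25, 27, 29, 31, 33, 35, 37, 39, 41, 43, 45, 49, 51, 53, 55, 57, 59, 61, 63, 65, 67, 69, 71, 73, 75, 77, 79, 81, 83, 85, 87, 89, 91, 93}


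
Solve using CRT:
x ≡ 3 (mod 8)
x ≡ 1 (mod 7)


m₁ = 8, m₂ = 7, gcd = 1, so CRT applies. M = m₁·m₂ = 56
Let M₁ = M/m₁ = 7, M₂ = M/m₂ = 8
Find y₁ ≡ M₁⁻¹ (mod m₁): 7⁻¹ ≡ 7 (mod 8)
Find y₂ ≡ M₂⁻¹ (mod m₂): 8⁻¹ ≡ 1 (mod 7)
x = a₁·M₁·y₁ + a₂·M₂·y₂ = 3·7·7 + 1·8·1 = 155
Reduce mod 56: x ≡ 43
Check: 43 mod 8 = 3 ✓, 43 mod 7 = 1 ✓

x ≡ 43 (mod 56)


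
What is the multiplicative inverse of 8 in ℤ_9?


Use the extended Euclidean algorithm to write 1 = 8·s + 9·t; then s mod 9 is the inverse.
Euclidean algorithm:
  8 = 0·9 + 8
  9 = 1·8 + 1
  8 = 8·1 + 0
gcd(8,9) = 1
Back-substitution gives: 8·(-1) + 9·(1) = 1
So 8⁻¹ ≡ -1 ≡ 8 (mod 9)
Check: 8 × 8 = 64 ≡ 1 (mod 9) ✓

8⁻¹ ≡ 8 (mod 9)


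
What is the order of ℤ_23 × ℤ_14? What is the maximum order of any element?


|ℤ_23 × ℤ_14| = 23 × 14 = 322
Max element order = lcm(23,14) = 322
Cyclic? Yes (gcd=1)

|ℤ_23×ℤ_14| = 322, max element order = 322


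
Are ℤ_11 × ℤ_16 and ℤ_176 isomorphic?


Comparing ℤ_11 × ℤ_16 and ℤ_176:
gcd(11,16) = 1, so ℤ_11 × ℤ_16 ≅ ℤ_176 (CRT)

Yes, ℤ_11 × ℤ_16 ≅ ℤ_176


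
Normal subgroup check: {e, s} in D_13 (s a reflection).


H = {e, s} in D_13 (s a reflection)
r·s·r⁻¹ = sr⁻² ≠ s for n ≥ 3, so {e, s} is not closed under conjugation

No, not a normal subgroup


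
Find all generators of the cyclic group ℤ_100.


g generates ℤ_n iff gcd(g,n) = 1
Prime factors of 100: 2, 5
Generators are g ∈ {1,...,99} not divisible by any of these primes.
Generators: {1, 3, 7, 9, 11, 13, 17, 19, 21, 23, 27, 29, 31, 33, 37, 39, 41, 43, 47, 49, 51, 53, 57, 59, 61, 63, 67, 69, 71, 73, 77, 79, 81, 83, 87, 89, 91, 93, 97, 99}
Number of generators = φ(100) = 40

Generators of ℤ_100 = {1, 3, 7, 9, 11, 13, 17, 19, 21, 23, 27, 29, 31, 33, 37, 39, 41, 43, 47, 49, 51, 53, 57, 59, 61, 63, 67, 69, 71, 73, 77, 79, 81, 83, 87, 89, 91, 93, 97, 99}


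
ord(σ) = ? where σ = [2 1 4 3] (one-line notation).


Cycle decomposition: (1 2) (3 4)
Cycle lengths: 2, 2
Order = lcm(2, 2) = 2

ord(σ) = 2


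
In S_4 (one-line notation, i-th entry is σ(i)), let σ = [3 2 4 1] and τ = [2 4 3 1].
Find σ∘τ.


σ∘τ: apply τ first, then σ
1 →τ 2 →σ 2
2 →τ 4 →σ 1
3 →τ 3 →σ 4
4 →τ 1 →σ 3

σ∘τ = [2 1 4 3]


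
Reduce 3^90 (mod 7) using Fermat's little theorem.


Fermat's little theorem: if p is prime and gcd(a,p)=1, then a^(p-1) ≡ 1 (mod p)
p = 7 is prime, gcd(3,7) = 1
Reduce exponent: 90 mod 6 = 0
So 3^90 ≡ 3^0 (mod 7)
3^0 = 1

3^90 ≡ 1 (mod 7)


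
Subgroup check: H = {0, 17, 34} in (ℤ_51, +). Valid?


Subgroup test for H = {0, 17, 34} in (ℤ_51, +):
(1) 0 ∈ H? Yes
(2) Closure: for all a,b ∈ H, (a+b) mod 51 ∈ H? Yes
(3) Inverses: for all a ∈ H, -a mod 51 ∈ H? Yes

Yes, H is a subgroup of ℤ_51


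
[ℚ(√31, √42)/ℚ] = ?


[ℚ(√31,√42):ℚ] = [ℚ(√31,√42):ℚ(√31)]·[ℚ(√31):ℚ] = 2·2 = 4

[ℚ(√31, √42)/ℚ] = 4


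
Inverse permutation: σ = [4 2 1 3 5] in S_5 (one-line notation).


To find σ⁻¹, swap domain and range:
σ(1) = 4 → σ⁻¹(4) = 1
σ(2) = 2 → σ⁻¹(2) = 2
σ(3) = 1 → σ⁻¹(1) = 3
σ(4) = 3 → σ⁻¹(3) = 4
σ(5) = 5 → σ⁻¹(5) = 5

σ⁻¹ = [3 2 4 1 5]


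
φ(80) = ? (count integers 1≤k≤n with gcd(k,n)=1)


Factor n: 80 = 2^4 × 5
φ(n) = n · ∏(1 - 1/p) over distinct primes p | n
φ(80) = 80 · (1 - 1/2) · (1 - 1/5) = 32

φ(80) = 32


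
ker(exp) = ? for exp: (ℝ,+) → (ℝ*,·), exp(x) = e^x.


Kernel = preimage of identity
ker(exp) = {x ∈ ℝ | e^x = 1} = {0}

ker(exp) = {0}


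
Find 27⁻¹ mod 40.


Use the extended Euclidean algorithm to write 1 = 27·s + 40·t; then s mod 40 is the inverse.
Euclidean algorithm:
  27 = 0·40 + 27
  40 = 1·27 + 13
  27 = 2·13 + 1
  13 = 13·1 + 0
gcd(27,40) = 1
Back-substitution gives: 27·(3) + 40·(-2) = 1
So 27⁻¹ ≡ 3 ≡ 3 (mod 40)
Check: 27 × 3 = 81 ≡ 1 (mod 40) ✓

27⁻¹ ≡ 3 (mod 40)


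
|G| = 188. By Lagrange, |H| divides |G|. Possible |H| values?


Lagrange's theorem: |H| divides |G|
|G| = 188
Divisors of 188: 1, 2, 4, 47, 94, 188

Possible subgroup orders: {1, 2, 4, 47, 94, 188}


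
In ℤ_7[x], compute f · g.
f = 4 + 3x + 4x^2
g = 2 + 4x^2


Expand and collect like terms; reduce coefficients mod 7:
x^0: 4·2 = 8 ≡ 1 (mod 7)
x^1: 4·0 + 3·2 = 6 ≡ 6 (mod 7)
x^2: 4·4 + 3·0 + 4·2 = 24 ≡ 3 (mod 7)
x^3: 3·4 + 4·0 = 12 ≡ 5 (mod 7)
x^4: 4·4 = 16 ≡ 2 (mod 7)
Result: 1 + 6x + 3x^2 + 5x^3 + 2x^4

f · g = 1 + 6x + 3x^2 + 5x^3 + 2x^4


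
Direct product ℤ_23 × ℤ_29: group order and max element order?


|ℤ_23 × ℤ_29| = 23 × 29 = 667
Max element order = lcm(23,29) = 667
Cyclic? Yes (gcd=1)

|ℤ_23×ℤ_29| = 667, max element order = 667


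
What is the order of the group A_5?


|A_n| = n!/2 (even permutations)
|A_5| = 5!/2 = 120/2 = 60

|A_5| = 60


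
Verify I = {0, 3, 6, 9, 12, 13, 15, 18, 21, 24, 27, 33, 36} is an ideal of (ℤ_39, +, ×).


Check ideal conditions for I = {0, 3, 6, 9, 12, 13, 15, 18, 21, 24, 27, 33, 36} in ℤ_39:
(1) I is an additive subgroup? No
(2) For r ∈ ℤ_39 and a ∈ I: r·a ∈ I? No  [counterexample: r=2, a=13, r·a mod 39 = 26 ∉ I]

No, I is not an ideal of ℤ_39


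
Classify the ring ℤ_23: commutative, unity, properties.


ℤ_23 is a commutative ring with unity 1; 23 is prime, so ℤ_23 is a field (hence an integral domain)
Commutative: Yes
Integral domain: Yes
Has unity: Yes

ℤ_23: Commutative=Yes, Unity=Yes


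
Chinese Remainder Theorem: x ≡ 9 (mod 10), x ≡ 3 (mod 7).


m₁ = 10, m₂ = 7, gcd = 1, so CRT applies. M = m₁·m₂ = 70
Let M₁ = M/m₁ = 7, M₂ = M/m₂ = 10
Find y₁ ≡ M₁⁻¹ (mod m₁): 7⁻¹ ≡ 3 (mod 10)
Find y₂ ≡ M₂⁻¹ (mod m₂): 10⁻¹ ≡ 5 (mod 7)
x = a₁·M₁·y₁ + a₂·M₂·y₂ = 9·7·3 + 3·10·5 = 339
Reduce mod 70: x ≡ 59
Check: 59 mod 10 = 9 ✓, 59 mod 7 = 3 ✓

x ≡ 59 (mod 70)


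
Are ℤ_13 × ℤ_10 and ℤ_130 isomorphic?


Comparing ℤ_13 × ℤ_10 and ℤ_130:
gcd(13,10) = 1, so ℤ_13 × ℤ_10 ≅ ℤ_130 (CRT)

Yes, ℤ_13 × ℤ_10 ≅ ℤ_130


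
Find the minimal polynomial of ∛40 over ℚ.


∛40 satisfies x³ - 40 = 0, irreducible over ℚ (no rational root; 40 is not a perfect cube)

Minimal polynomial: x³ - 40


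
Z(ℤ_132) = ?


Z(G) = {g ∈ G | gx = xg for all x ∈ G}
ℤ_132 is abelian, so Z(G) = G

Z(ℤ_132) = ℤ_132


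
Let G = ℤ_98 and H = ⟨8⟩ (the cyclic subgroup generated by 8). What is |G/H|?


|⟨8⟩| = n / gcd(8, 98) = 98 / 2 = 49
H is normal (ℤ_98 is abelian).
|G/H| = |G| / |H| = 98 / 49 = 2

|G/H| = 2


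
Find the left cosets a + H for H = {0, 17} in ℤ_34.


H = {0, 17}, |H| = 2
Number of cosets = |G|/|H| = 34/2 = 17
0 + H = {0, 17}
1 + H = {1, 18}
2 + H = {2, 19}
3 + H = {3, 20}
4 + H = {4, 21}
5 + H = {5, 22}
6 + H = {6, 23}
7 + H = {7, 24}
8 + H = {8, 25}
9 + H = {9, 26}
10 + H = {10, 27}
11 + H = {11, 28}
12 + H = {12, 29}
13 + H = {13, 30}
14 + H = {14, 31}
15 + H = {15, 32}
16 + H = {16, 33}

Cosets: 0+H={0,17}; 1+H={1,18}; 2+H={2,19}; 3+H={3,20}; 4+H={4,21}; 5+H={5,22}; 6+H={6,23}; 7+H={7,24}; 8+H={8,25}; 9+H={9,26}; 10+H={10,27}; 11+H={11,28}; 12+H={12,29}; 13+H={13,30}; 14+H={14,31}; 15+H={15,32}; 16+H={16,33}


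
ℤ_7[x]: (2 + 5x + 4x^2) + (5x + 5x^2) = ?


Add coefficients mod 7:
x^0: 2 + 0 = 2 (mod 7)
x^1: 5 + 5 = 3 (mod 7)
x^2: 4 + 5 = 2 (mod 7)
Result: 2 + 3x + 2x^2

f + g = 2 + 3x + 2x^2


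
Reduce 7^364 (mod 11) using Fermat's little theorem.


Fermat's little theorem: if p is prime and gcd(a,p)=1, then a^(p-1) ≡ 1 (mod p)
p = 11 is prime, gcd(7,11) = 1
Reduce exponent: 364 mod 10 = 4
So 7^364 ≡ 7^4 (mod 11)
7^4 mod 11 = 3

7^364 ≡ 3 (mod 11)


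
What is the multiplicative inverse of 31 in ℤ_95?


Use the extended Euclidean algorithm to write 1 = 31·s + 95·t; then s mod 95 is the inverse.
Euclidean algorithm:
  31 = 0·95 + 31
  95 = 3·31 + 2
  31 = 15·2 + 1
  2 = 2·1 + 0
gcd(31,95) = 1
Back-substitution gives: 31·(46) + 95·(-15) = 1
So 31⁻¹ ≡ 46 ≡ 46 (mod 95)
Check: 31 × 46 = 1426 ≡ 1 (mod 95) ✓

31⁻¹ ≡ 46 (mod 95)


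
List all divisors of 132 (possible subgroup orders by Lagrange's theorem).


Lagrange's theorem: |H| divides |G|
|G| = 132
Divisors of 132: 1, 2, 3, 4, 6, 11, 12, 22, 33, 44, 66, 132

Possible subgroup orders: {1, 2, 3, 4, 6, 11, 12, 22, 33, 44, 66, 132}


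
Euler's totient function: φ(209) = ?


Factor n: 209 = 11 × 19
φ(n) = n · ∏(1 - 1/p) over distinct primes p | n
φ(209) = 209 · (1 - 1/11) · (1 - 1/19) = 180

φ(209) = 180


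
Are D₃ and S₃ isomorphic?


Comparing D₃ and S₃:
Both are the unique non-abelian group of order 6

Yes, D₃ ≅ S₃


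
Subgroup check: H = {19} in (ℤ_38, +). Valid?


Subgroup test for H = {19} in (ℤ_38, +):
(1) 0 ∈ H? No
(2) Closure: for all a,b ∈ H, (a+b) mod 38 ∈ H? No  [counterexample: 19 + 19 = 0 ∉ H]
(3) Inverses: for all a ∈ H, -a mod 38 ∈ H? Yes

No, H is not a subgroup of ℤ_38


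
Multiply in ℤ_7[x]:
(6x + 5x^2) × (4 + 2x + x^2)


Expand and collect like terms; reduce coefficients mod 7:
x^0: 0·4 = 0 ≡ 0 (mod 7)
x^1: 0·2 + 6·4 = 24 ≡ 3 (mod 7)
x^2: 0·1 + 6·2 + 5·4 = 32 ≡ 4 (mod 7)
x^3: 6·1 + 5·2 = 16 ≡ 2 (mod 7)
x^4: 5·1 = 5 ≡ 5 (mod 7)
Result: 3x + 4x^2 + 2x^3 + 5x^4

f · g = 3x + 4x^2 + 2x^3 + 5x^4


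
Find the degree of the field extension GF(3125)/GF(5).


GF(3125) = GF(5^5), so the extension degree is 5

[GF(3125)/GF(5)] = 5


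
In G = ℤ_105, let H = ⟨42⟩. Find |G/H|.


|⟨42⟩| = n / gcd(42, 105) = 105 / 21 = 5
H is normal (ℤ_105 is abelian).
|G/H| = |G| / |H| = 105 / 5 = 21

|G/H| = 21


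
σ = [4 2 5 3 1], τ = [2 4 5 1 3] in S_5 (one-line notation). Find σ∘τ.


σ∘τ: apply τ first, then σ
1 →τ 2 →σ 2
2 →τ 4 →σ 3
3 →τ 5 →σ 1
4 →τ 1 →σ 4
5 →τ 3 →σ 5

σ∘τ = [2 3 1 4 5]


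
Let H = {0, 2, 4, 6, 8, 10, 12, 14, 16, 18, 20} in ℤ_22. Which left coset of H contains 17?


17 + H = {17 + h (mod 22) : h ∈ H}
17+0=17, 17+2=19, 17+4=21, 17+6=1, 17+8=3, 17+10=5, 17+12=7, 17+14=9, 17+16=11, 17+18=13, 17+20=15
17 + H = {1, 3, 5, 7, 9, 11, 13, 15, 17, 19, 21} = 1 + H

17 + H = {1, 3, 5, 7, 9, 11, 13, 15, 17, 19, 21}


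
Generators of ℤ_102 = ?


g generates ℤ_n iff gcd(g,n) = 1
Prime factors of 102: 2, 3, 17
Generators are g ∈ {1,...,101} not divisible by any of these primes.
Generators: {1, 5, 7, 11, 13, 19, 23, 25, 29, 31, 35, 37, 41, 43, 47, 49, 53, 55, 59, 61, 65, 67, 71, 73, 77, 79, 83, 89, 91, 95, 97, 101}
Number of generators = φ(102) = 32

Generators of ℤ_102 = {1, 5, 7, 11, 13, 19, 23, 25, 29, 31, 35, 37, 41, 43, 47, 49, 53, 55, 59, 61, 65, 67, 71, 73, 77, 79, 83, 89, 91, 95, 97, 101}


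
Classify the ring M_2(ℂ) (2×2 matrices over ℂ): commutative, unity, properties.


Matrix multiplication is non-commutative for n ≥ 2; the identity matrix I is the unity; singular matrices give zero divisors, so not an integral domain
Commutative: No
Integral domain: No
Has unity: Yes

M_2(ℂ) (2×2 matrices over ℂ): Commutative=No, Unity=Yes


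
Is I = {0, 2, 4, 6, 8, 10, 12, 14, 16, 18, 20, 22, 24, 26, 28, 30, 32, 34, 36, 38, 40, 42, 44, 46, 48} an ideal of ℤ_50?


Check ideal conditions for I = {0, 2, 4, 6, 8, 10, 12, 14, 16, 18, 20, 22, 24, 26, 28, 30, 32, 34, 36, 38, 40, 42, 44, 46, 48} in ℤ_50:
(1) I is an additive subgroup? Yes
(2) For r ∈ ℤ_50 and a ∈ I: r·a ∈ I? Yes

Yes, I is an ideal of ℤ_50


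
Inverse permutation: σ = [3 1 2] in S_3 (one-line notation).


To find σ⁻¹, swap domain and range:
σ(1) = 3 → σ⁻¹(3) = 1
σ(2) = 1 → σ⁻¹(1) = 2
σ(3) = 2 → σ⁻¹(2) = 3

σ⁻¹ = [2 3 1]


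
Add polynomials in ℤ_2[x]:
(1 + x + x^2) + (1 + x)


Add coefficients mod 2:
x^0: 1 + 1 = 0 (mod 2)
x^1: 1 + 1 = 0 (mod 2)
x^2: 1 + 0 = 1 (mod 2)
Result: x^2

f + g = x^2


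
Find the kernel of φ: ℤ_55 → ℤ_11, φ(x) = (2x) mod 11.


Kernel = preimage of identity
ker(φ) = {x ∈ ℤ_55 : 2x ≡ 0 (mod 11)}. Since 11 | 55, φ is well-defined. The kernel is the cyclic subgroup ⟨11⟩ of ℤ_55 (order 5), i.e. {0, 11, 22, 33, 44}

ker(φ) = {0, 11, 22, 33, 44}


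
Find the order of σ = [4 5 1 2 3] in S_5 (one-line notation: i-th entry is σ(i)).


Cycle decomposition: (1 4 2 5 3)
Cycle lengths: 5
Order = lcm(5) = 5

ord(σ) = 5


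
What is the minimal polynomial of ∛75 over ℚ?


∛75 satisfies x³ - 75 = 0, irreducible over ℚ (no rational root; 75 is not a perfect cube)

Minimal polynomial: x³ - 75


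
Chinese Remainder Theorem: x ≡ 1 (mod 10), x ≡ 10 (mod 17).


m₁ = 10, m₂ = 17, gcd = 1, so CRT applies. M = m₁·m₂ = 170
Let M₁ = M/m₁ = 17, M₂ = M/m₂ = 10
Find y₁ ≡ M₁⁻¹ (mod m₁): 17⁻¹ ≡ 3 (mod 10)
Find y₂ ≡ M₂⁻¹ (mod m₂): 10⁻¹ ≡ 12 (mod 17)
x = a₁·M₁·y₁ + a₂·M₂·y₂ = 1·17·3 + 10·10·12 = 1251
Reduce mod 170: x ≡ 61
Check: 61 mod 10 = 1 ✓, 61 mod 17 = 10 ✓

x ≡ 61 (mod 170)


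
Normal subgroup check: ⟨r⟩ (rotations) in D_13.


H = ⟨r⟩ (rotations) in D_13
The rotation subgroup ⟨r⟩ has index 2 in D_13, so it is normal

Yes, normal subgroup


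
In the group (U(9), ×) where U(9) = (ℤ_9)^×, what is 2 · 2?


Operation: multiplication mod 9
2 · 2 = (a × b) mod 9 with a = 2, b = 2

2 · 2 = 4


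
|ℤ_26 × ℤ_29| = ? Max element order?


|ℤ_26 × ℤ_29| = 26 × 29 = 754
Max element order = lcm(26,29) = 754
Cyclic? Yes (gcd=1)

|ℤ_26×ℤ_29| = 754, max element order = 754


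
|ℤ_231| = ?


ℤ_n has n elements.

|ℤ_231| = 231


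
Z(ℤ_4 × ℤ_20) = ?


Z(G) = {g ∈ G | gx = xg for all x ∈ G}
Direct product of abelian groups is abelian, so Z(G) = G

Z(ℤ_4 × ℤ_20) = ℤ_4 × ℤ_20


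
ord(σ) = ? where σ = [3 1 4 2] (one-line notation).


Cycle decomposition: (1 3 4 2)
Cycle lengths: 4
Order = lcm(4) = 4

ord(σ) = 4


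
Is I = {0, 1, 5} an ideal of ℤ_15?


Check ideal conditions for I = {0, 1, 5} in ℤ_15:
(1) I is an additive subgroup? No
(2) For r ∈ ℤ_15 and a ∈ I: r·a ∈ I? No  [counterexample: r=2, a=1, r·a mod 15 = 2 ∉ I]

No, I is not an ideal of ℤ_15


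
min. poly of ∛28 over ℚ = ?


∛28 satisfies x³ - 28 = 0, irreducible over ℚ (no rational root; 28 is not a perfect cube)

Minimal polynomial: x³ - 28


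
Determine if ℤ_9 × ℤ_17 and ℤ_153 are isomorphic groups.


Comparing ℤ_9 × ℤ_17 and ℤ_153:
gcd(9,17) = 1, so ℤ_9 × ℤ_17 ≅ ℤ_153 (CRT)

Yes, ℤ_9 × ℤ_17 ≅ ℤ_153


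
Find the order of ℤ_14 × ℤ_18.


|A × B| = |A| · |B|
|ℤ_14 × ℤ_18| = 14 × 18 = 252

|ℤ_14 × ℤ_18| = 252


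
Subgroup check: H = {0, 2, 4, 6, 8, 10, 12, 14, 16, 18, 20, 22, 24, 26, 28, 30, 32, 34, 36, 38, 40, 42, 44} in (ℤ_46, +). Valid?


Subgroup test for H = {0, 2, 4, 6, 8, 10, 12, 14, 16, 18, 20, 22, 24, 26, 28, 30, 32, 34, 36, 38, 40, 42, 44} in (ℤ_46, +):
(1) 0 ∈ H? Yes
(2) Closure: for all a,b ∈ H, (a+b) mod 46 ∈ H? Yes
(3) Inverses: for all a ∈ H, -a mod 46 ∈ H? Yes

Yes, H is a subgroup of ℤ_46


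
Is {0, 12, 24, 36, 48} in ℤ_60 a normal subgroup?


H = {0, 12, 24, 36, 48} in ℤ_60
ℤ_60 is abelian; every subgroup of an abelian group is normal

Yes, normal subgroup


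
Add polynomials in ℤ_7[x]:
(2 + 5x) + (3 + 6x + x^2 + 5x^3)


Add coefficients mod 7:
x^0: 2 + 3 = 5 (mod 7)
x^1: 5 + 6 = 4 (mod 7)
x^2: 0 + 1 = 1 (mod 7)
x^3: 0 + 5 = 5 (mod 7)
Result: 5 + 4x + x^2 + 5x^3

f + g = 5 + 4x + x^2 + 5x^3


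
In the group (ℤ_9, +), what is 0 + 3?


Operation: addition mod 9
0 + 3 = (a + b) mod 9 with a = 0, b = 3

0 + 3 = 3


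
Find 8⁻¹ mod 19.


Use the extended Euclidean algorithm to write 1 = 8·s + 19·t; then s mod 19 is the inverse.
Euclidean algorithm:
  8 = 0·19 + 8
  19 = 2·8 + 3
  8 = 2·3 + 2
  3 = 1·2 + 1
  2 = 2·1 + 0
gcd(8,19) = 1
Back-substitution gives: 8·(-7) + 19·(3) = 1
So 8⁻¹ ≡ -7 ≡ 12 (mod 19)
Check: 8 × 12 = 96 ≡ 1 (mod 19) ✓

8⁻¹ ≡ 12 (mod 19)


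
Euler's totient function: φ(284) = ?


Factor n: 284 = 2^2 × 71
φ(n) = n · ∏(1 - 1/p) over distinct primes p | n
φ(284) = 284 · (1 - 1/2) · (1 - 1/71) = 140

φ(284) = 140


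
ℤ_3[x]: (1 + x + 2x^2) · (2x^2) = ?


Expand and collect like terms; reduce coefficients mod 3:
x^0: 1·0 = 0 ≡ 0 (mod 3)
x^1: 1·0 + 1·0 = 0 ≡ 0 (mod 3)
x^2: 1·2 + 1·0 + 2·0 = 2 ≡ 2 (mod 3)
x^3: 1·2 + 2·0 = 2 ≡ 2 (mod 3)
x^4: 2·2 = 4 ≡ 1 (mod 3)
Result: 2x^2 + 2x^3 + x^4

f · g = 2x^2 + 2x^3 + x^4


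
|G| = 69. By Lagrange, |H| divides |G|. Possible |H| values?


Lagrange's theorem: |H| divides |G|
|G| = 69
Divisors of 69: 1, 3, 23, 69

Possible subgroup orders: {1, 3, 23, 69}


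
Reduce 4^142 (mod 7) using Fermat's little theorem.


Fermat's little theorem: if p is prime and gcd(a,p)=1, then a^(p-1) ≡ 1 (mod p)
p = 7 is prime, gcd(4,7) = 1
Reduce exponent: 142 mod 6 = 4
So 4^142 ≡ 4^4 (mod 7)
4^4 mod 7 = 4

4^142 ≡ 4 (mod 7)


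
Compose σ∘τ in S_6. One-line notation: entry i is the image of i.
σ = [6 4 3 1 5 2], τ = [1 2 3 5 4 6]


σ∘τ: apply τ first, then σ
1 →τ 1 →σ 6
2 →τ 2 →σ 4
3 →τ 3 →σ 3
4 →τ 5 →σ 5
5 →τ 4 →σ 1
6 →τ 6 →σ 2

σ∘τ = [6 4 3 5 1 2]


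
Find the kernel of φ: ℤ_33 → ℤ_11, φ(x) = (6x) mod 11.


Kernel = preimage of identity
ker(φ) = {x ∈ ℤ_33 : 6x ≡ 0 (mod 11)}. Since 11 | 33, φ is well-defined. The kernel is the cyclic subgroup ⟨11⟩ of ℤ_33 (order 3), i.e. {0, 11, 22}

ker(φ) = {0, 11, 22}


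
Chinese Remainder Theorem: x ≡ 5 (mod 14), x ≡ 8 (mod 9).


m₁ = 14, m₂ = 9, gcd = 1, so CRT applies. M = m₁·m₂ = 126
Let M₁ = M/m₁ = 9, M₂ = M/m₂ = 14
Find y₁ ≡ M₁⁻¹ (mod m₁): 9⁻¹ ≡ 11 (mod 14)
Find y₂ ≡ M₂⁻¹ (mod m₂): 14⁻¹ ≡ 2 (mod 9)
x = a₁·M₁·y₁ + a₂·M₂·y₂ = 5·9·11 + 8·14·2 = 719
Reduce mod 126: x ≡ 89
Check: 89 mod 14 = 5 ✓, 89 mod 9 = 8 ✓

x ≡ 89 (mod 126)


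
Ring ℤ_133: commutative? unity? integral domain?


ℤ_133 is a commutative ring with unity 1; 133 = 7×19 is composite, so 7·19 ≡ 0 gives zero divisors (not an integral domain)
Commutative: Yes
Integral domain: No
Has unity: Yes

ℤ_133: Commutative=Yes, Unity=Yes


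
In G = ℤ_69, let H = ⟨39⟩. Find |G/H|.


|⟨39⟩| = n / gcd(39, 69) = 69 / 3 = 23
H is normal (ℤ_69 is abelian).
|G/H| = |G| / |H| = 69 / 23 = 3

|G/H| = 3


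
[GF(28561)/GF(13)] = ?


GF(28561) = GF(13^4), so the extension degree is 4

[GF(28561)/GF(13)] = 4


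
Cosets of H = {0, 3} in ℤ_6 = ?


H = {0, 3}, |H| = 2
Number of cosets = |G|/|H| = 6/2 = 3
0 + H = {0, 3}
1 + H = {1, 4}
2 + H = {2, 5}

Cosets: 0+H={0,3}; 1+H={1,4}; 2+H={2,5}


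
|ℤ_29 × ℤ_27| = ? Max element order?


|ℤ_29 × ℤ_27| = 29 × 27 = 783
Max element order = lcm(29,27) = 783
Cyclic? Yes (gcd=1)

|ℤ_29×ℤ_27| = 783, max element order = 783


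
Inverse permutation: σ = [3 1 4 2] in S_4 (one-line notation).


To find σ⁻¹, swap domain and range:
σ(1) = 3 → σ⁻¹(3) = 1
σ(2) = 1 → σ⁻¹(1) = 2
σ(3) = 4 → σ⁻¹(4) = 3
σ(4) = 2 → σ⁻¹(2) = 4

σ⁻¹ = [2 4 1 3]


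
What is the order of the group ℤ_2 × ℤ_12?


|A × B| = |A| · |B|
|ℤ_2 × ℤ_12| = 2 × 12 = 24

|ℤ_2 × ℤ_12| = 24


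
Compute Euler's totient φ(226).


Factor n: 226 = 2 × 113
φ(n) = n · ∏(1 - 1/p) over distinct primes p | n
φ(226) = 226 · (1 - 1/2) · (1 - 1/113) = 112

φ(226) = 112


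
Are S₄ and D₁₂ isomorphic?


Comparing S₄ and D₁₂:
S₄ has trivial center; D₁₂ has center {e, r⁶}

No, S₄ ≇ D₁₂


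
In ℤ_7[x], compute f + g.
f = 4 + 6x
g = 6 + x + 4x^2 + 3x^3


Add coefficients mod 7:
x^0: 4 + 6 = 3 (mod 7)
x^1: 6 + 1 = 0 (mod 7)
x^2: 0 + 4 = 4 (mod 7)
x^3: 0 + 3 = 3 (mod 7)
Result: 3 + 4x^2 + 3x^3

f + g = 3 + 4x^2 + 3x^3


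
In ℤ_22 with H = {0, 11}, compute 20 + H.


20 + H = {20 + h (mod 22) : h ∈ H}
20+0=20, 20+11=9
20 + H = {9, 20} = 9 + H

20 + H = {9, 20}


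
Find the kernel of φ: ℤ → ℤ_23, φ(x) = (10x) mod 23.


Kernel = preimage of identity
ker(φ) = {x ∈ ℤ : 10x ≡ 0 (mod 23)}. gcd(10,23) = 1, so 10x ≡ 0 (mod 23) ⟺ x ≡ 0 (mod 23/1 = 23). Hence ker(φ) = 23ℤ

ker(φ) = 23ℤ


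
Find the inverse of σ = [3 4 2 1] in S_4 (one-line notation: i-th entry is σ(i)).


To find σ⁻¹, swap domain and range:
σ(1) = 3 → σ⁻¹(3) = 1
σ(2) = 4 → σ⁻¹(4) = 2
σ(3) = 2 → σ⁻¹(2) = 3
σ(4) = 1 → σ⁻¹(1) = 4

σ⁻¹ = [4 3 1 2]


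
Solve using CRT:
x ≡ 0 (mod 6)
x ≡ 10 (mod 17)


m₁ = 6, m₂ = 17, gcd = 1, so CRT applies. M = m₁·m₂ = 102
Let M₁ = M/m₁ = 17, M₂ = M/m₂ = 6
Find y₁ ≡ M₁⁻¹ (mod m₁): 17⁻¹ ≡ 5 (mod 6)
Find y₂ ≡ M₂⁻¹ (mod m₂): 6⁻¹ ≡ 3 (mod 17)
x = a₁·M₁·y₁ + a₂·M₂·y₂ = 0·17·5 + 10·6·3 = 180
Reduce mod 102: x ≡ 78
Check: 78 mod 6 = 0 ✓, 78 mod 17 = 10 ✓

x ≡ 78 (mod 102)


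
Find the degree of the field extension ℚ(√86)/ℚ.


√86 has minimal polynomial x² - 86 (irreducible over ℚ since 86 is squarefree)

[ℚ(√86)/ℚ] = 2


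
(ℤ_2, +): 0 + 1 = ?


Operation: addition mod 2
0 + 1 = (a + b) mod 2 with a = 0, b = 1

0 + 1 = 1


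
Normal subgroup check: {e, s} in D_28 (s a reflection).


H = {e, s} in D_28 (s a reflection)
r·s·r⁻¹ = sr⁻² ≠ s for n ≥ 3, so {e, s} is not closed under conjugation

No, not a normal subgroup


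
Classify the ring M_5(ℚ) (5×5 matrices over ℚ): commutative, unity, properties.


Matrix multiplication is non-commutative for n ≥ 2; the identity matrix I is the unity; singular matrices give zero divisors, so not an integral domain
Commutative: No
Integral domain: No
Has unity: Yes

M_5(ℚ) (5×5 matrices over ℚ): Commutative=No, Unity=Yes


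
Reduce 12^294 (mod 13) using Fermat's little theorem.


Fermat's little theorem: if p is prime and gcd(a,p)=1, then a^(p-1) ≡ 1 (mod p)
p = 13 is prime, gcd(12,13) = 1
Reduce exponent: 294 mod 12 = 6
So 12^294 ≡ 12^6 (mod 13)
12^6 mod 13 = 1

12^294 ≡ 1 (mod 13)


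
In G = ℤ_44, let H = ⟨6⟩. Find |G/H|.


|⟨6⟩| = n / gcd(6, 44) = 44 / 2 = 22
H is normal (ℤ_44 is abelian).
|G/H| = |G| / |H| = 44 / 22 = 2

|G/H| = 2


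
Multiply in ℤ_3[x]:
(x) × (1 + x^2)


Expand and collect like terms; reduce coefficients mod 3:
x^0: 0·1 = 0 ≡ 0 (mod 3)
x^1: 0·0 + 1·1 = 1 ≡ 1 (mod 3)
x^2: 0·1 + 1·0 = 0 ≡ 0 (mod 3)
x^3: 1·1 = 1 ≡ 1 (mod 3)
Result: x + x^3

f · g = x + x^3


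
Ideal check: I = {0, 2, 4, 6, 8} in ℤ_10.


Check ideal conditions for I = {0, 2, 4, 6, 8} in ℤ_10:
(1) I is an additive subgroup? Yes
(2) For r ∈ ℤ_10 and a ∈ I: r·a ∈ I? Yes

Yes, I is an ideal of ℤ_10


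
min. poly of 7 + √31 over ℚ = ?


Let α = 7 + √31. Then α - 7 = √31, so (α - 7)² = 31, giving α² - 14α + 18 = 0. Degree 2 and α ∉ ℚ, so this is the minimal polynomial.

Minimal polynomial: x² - 14x + 18


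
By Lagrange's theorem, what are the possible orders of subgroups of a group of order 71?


Lagrange's theorem: |H| divides |G|
|G| = 71
Divisors of 71: 1, 71

Possible subgroup orders: {1, 71}


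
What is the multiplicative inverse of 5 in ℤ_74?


Use the extended Euclidean algorithm to write 1 = 5·s + 74·t; then s mod 74 is the inverse.
Euclidean algorithm:
  5 = 0·74 + 5
  74 = 14·5 + 4
  5 = 1·4 + 1
  4 = 4·1 + 0
gcd(5,74) = 1
Back-substitution gives: 5·(15) + 74·(-1) = 1
So 5⁻¹ ≡ 15 ≡ 15 (mod 74)
Check: 5 × 15 = 75 ≡ 1 (mod 74) ✓

5⁻¹ ≡ 15 (mod 74)


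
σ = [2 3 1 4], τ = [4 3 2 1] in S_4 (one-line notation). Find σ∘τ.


σ∘τ: apply τ first, then σ
1 →τ 4 →σ 4
2 →τ 3 →σ 1
3 →τ 2 →σ 3
4 →τ 1 →σ 2

σ∘τ = [4 1 3 2]


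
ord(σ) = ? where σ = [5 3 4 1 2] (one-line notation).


Cycle decomposition: (1 5 2 3 4)
Cycle lengths: 5
Order = lcm(5) = 5

ord(σ) = 5


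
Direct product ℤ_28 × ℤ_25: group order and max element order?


|ℤ_28 × ℤ_25| = 28 × 25 = 700
Max element order = lcm(28,25) = 700
Cyclic? Yes (gcd=1)

|ℤ_28×ℤ_25| = 700, max element order = 700


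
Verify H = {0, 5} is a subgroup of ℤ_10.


Subgroup test for H = {0, 5} in (ℤ_10, +):
(1) 0 ∈ H? Yes
(2) Closure: for all a,b ∈ H, (a+b) mod 10 ∈ H? Yes
(3) Inverses: for all a ∈ H, -a mod 10 ∈ H? Yes

Yes, H is a subgroup of ℤ_10


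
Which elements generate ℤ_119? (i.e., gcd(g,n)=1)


g generates ℤ_n iff gcd(g,n) = 1
Prime factors of 119: 7, 17
Generators are g ∈ {1,...,118} not divisible by any of these primes.
Generators: {1, 2, 3, 4, 5, 6, 8, 9, 10, 11, 12, 13, 15, 16, 18, 19, 20, 22, 23, 24, 25, 26, 27, 29, 30, 31, 32, 33, 36, 37, 38, 39, 40, 41, 43, 44, 45, 46, 47, 48, 50, 52, 53, 54, 55, 57, 58, 59, 60, 61, 62, 64, 65, 66, 67, 69, 71, 72, 73, 74, 75, 76, 78, 79, 80, 81, 82, 83, 86, 87, 88, 89, 90, 92, 93, 94, 95, 96, 97, 99, 100, 101, 103, 104, 106, 107, 108, 109, 110, 111, 113, 114, 115, 116, 117, 118}
Number of generators = φ(119) = 96

Generators of ℤ_119 = {1, 2, 3, 4, 5, 6, 8, 9, 10, 11, 12, 13, 15, 16, 18, 19, 20, 22, 23, 24, 25, 26, 27, 29, 30, 31, 32, 33, 36, 37, 38, 39, 40, 41, 43, 44, 45, 46, 47, 48, 50, 52, 53, 54, 55, 57, 58, 59, 60, 61, 62, 64, 65, 66, 67, 69, 71, 72, 73, 74, 75, 76, 78, 79, 80, 81, 82, 83, 86, 87, 88, 89, 90, 92, 93, 94, 95, 96, 97, 99, 100, 101, 103, 104, 106, 107, 108, 109, 110, 111, 113, 114, 115, 116, 117, 118}


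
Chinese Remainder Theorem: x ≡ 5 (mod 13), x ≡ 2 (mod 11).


m₁ = 13, m₂ = 11, gcd = 1, so CRT applies. M = m₁·m₂ = 143
Let M₁ = M/m₁ = 11, M₂ = M/m₂ = 13
Find y₁ ≡ M₁⁻¹ (mod m₁): 11⁻¹ ≡ 6 (mod 13)
Find y₂ ≡ M₂⁻¹ (mod m₂): 13⁻¹ ≡ 6 (mod 11)
x = a₁·M₁·y₁ + a₂·M₂·y₂ = 5·11·6 + 2·13·6 = 486
Reduce mod 143: x ≡ 57
Check: 57 mod 13 = 5 ✓, 57 mod 11 = 2 ✓

x ≡ 57 (mod 143)


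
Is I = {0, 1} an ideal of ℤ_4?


Check ideal conditions for I = {0, 1} in ℤ_4:
(1) I is an additive subgroup? No
(2) For r ∈ ℤ_4 and a ∈ I: r·a ∈ I? No  [counterexample: r=2, a=1, r·a mod 4 = 2 ∉ I]

No, I is not an ideal of ℤ_4


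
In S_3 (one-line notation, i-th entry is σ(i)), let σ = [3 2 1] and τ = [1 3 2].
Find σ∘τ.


σ∘τ: apply τ first, then σ
1 →τ 1 →σ 3
2 →τ 3 →σ 1
3 →τ 2 →σ 2

σ∘τ = [3 1 2]


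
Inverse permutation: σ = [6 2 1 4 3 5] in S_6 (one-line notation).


To find σ⁻¹, swap domain and range:
σ(1) = 6 → σ⁻¹(6) = 1
σ(2) = 2 → σ⁻¹(2) = 2
σ(3) = 1 → σ⁻¹(1) = 3
σ(4) = 4 → σ⁻¹(4) = 4
σ(5) = 3 → σ⁻¹(3) = 5
σ(6) = 5 → σ⁻¹(5) = 6

σ⁻¹ = [3 2 5 4 6 1]


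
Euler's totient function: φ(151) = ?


Factor n: 151 = 151
φ(n) = n · ∏(1 - 1/p) over distinct primes p | n
φ(151) = 151 · (1 - 1/151) = 150

φ(151) = 150


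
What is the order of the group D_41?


|D_n| = 2n (n rotations and n reflections)
|D_41| = 2×41 = 82

|D_41| = 82


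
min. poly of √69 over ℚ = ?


√69 satisfies x² - 69 = 0, irreducible over ℚ since 69 is squarefree

Minimal polynomial: x² - 69


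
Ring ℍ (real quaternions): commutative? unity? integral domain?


quaternion multiplication is non-commutative (ij = k ≠ ji = -k); has unity 1; a division ring but not an integral domain since integral domains are commutative by convention
Commutative: No
Integral domain: No
Has unity: Yes

ℍ (real quaternions): Commutative=No, Unity=Yes


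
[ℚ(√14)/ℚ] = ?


√14 has minimal polynomial x² - 14 (irreducible over ℚ since 14 is squarefree)

[ℚ(√14)/ℚ] = 2


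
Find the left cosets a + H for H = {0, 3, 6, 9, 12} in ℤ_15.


H = {0, 3, 6, 9, 12}, |H| = 5
Number of cosets = |G|/|H| = 15/5 = 3
0 + H = {0, 3, 6, 9, 12}
1 + H = {1, 4, 7, 10, 13}
2 + H = {2, 5, 8, 11, 14}

Cosets: 0+H={0,3,6,9,12}; 1+H={1,4,7,10,13}; 2+H={2,5,8,11,14}


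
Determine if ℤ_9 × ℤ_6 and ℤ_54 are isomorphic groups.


Comparing ℤ_9 × ℤ_6 and ℤ_54:
gcd(9,6) = 3 ≠ 1. Max element order in ℤ_9×ℤ_6 is lcm(9,6) = 18 < 54, so it has no element of order 54

No, ℤ_9 × ℤ_6 ≇ ℤ_54


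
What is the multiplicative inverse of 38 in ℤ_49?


Use the extended Euclidean algorithm to write 1 = 38·s + 49·t; then s mod 49 is the inverse.
Euclidean algorithm:
  38 = 0·49 + 38
  49 = 1·38 + 11
  38 = 3·11 + 5
  11 = 2·5 + 1
  5 = 5·1 + 0
gcd(38,49) = 1
Back-substitution gives: 38·(-9) + 49·(7) = 1
So 38⁻¹ ≡ -9 ≡ 40 (mod 49)
Check: 38 × 40 = 1520 ≡ 1 (mod 49) ✓

38⁻¹ ≡ 40 (mod 49)


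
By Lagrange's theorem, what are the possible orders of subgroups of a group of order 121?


Lagrange's theorem: |H| divides |G|
|G| = 121
Divisors of 121: 1, 11, 121

Possible subgroup orders: {1, 11, 121}


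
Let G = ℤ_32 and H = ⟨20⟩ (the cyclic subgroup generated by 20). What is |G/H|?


|⟨20⟩| = n / gcd(20, 32) = 32 / 4 = 8
H is normal (ℤ_32 is abelian).
|G/H| = |G| / |H| = 32 / 8 = 4

|G/H| = 4


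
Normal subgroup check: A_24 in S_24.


H = A_24 in S_24
A_24 has index 2 in S_24, and every subgroup of index 2 is normal

Yes, normal subgroup


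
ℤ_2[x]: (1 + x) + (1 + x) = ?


Add coefficients mod 2:
x^0: 1 + 1 = 0 (mod 2)
x^1: 1 + 1 = 0 (mod 2)
Result: 0

f + g = 0


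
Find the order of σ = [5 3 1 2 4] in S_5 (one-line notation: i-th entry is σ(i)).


Cycle decomposition: (1 5 4 2 3)
Cycle lengths: 5
Order = lcm(5) = 5

ord(σ) = 5


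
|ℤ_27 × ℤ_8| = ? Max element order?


|ℤ_27 × ℤ_8| = 27 × 8 = 216
Max element order = lcm(27,8) = 216
Cyclic? Yes (gcd=1)

|ℤ_27×ℤ_8| = 216, max element order = 216


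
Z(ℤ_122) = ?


Z(G) = {g ∈ G | gx = xg for all x ∈ G}
ℤ_122 is abelian, so Z(G) = G

Z(ℤ_122) = ℤ_122


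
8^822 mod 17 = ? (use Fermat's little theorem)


Fermat's little theorem: if p is prime and gcd(a,p)=1, then a^(p-1) ≡ 1 (mod p)
p = 17 is prime, gcd(8,17) = 1
Reduce exponent: 822 mod 16 = 6
So 8^822 ≡ 8^6 (mod 17)
8^6 mod 17 = 4

8^822 ≡ 4 (mod 17)


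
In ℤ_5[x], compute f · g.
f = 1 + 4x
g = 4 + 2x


Expand and collect like terms; reduce coefficients mod 5:
x^0: 1·4 = 4 ≡ 4 (mod 5)
x^1: 1·2 + 4·4 = 18 ≡ 3 (mod 5)
x^2: 4·2 = 8 ≡ 3 (mod 5)
Result: 4 + 3x + 3x^2

f · g = 4 + 3x + 3x^2


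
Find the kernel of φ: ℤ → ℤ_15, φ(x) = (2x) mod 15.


Kernel = preimage of identity
ker(φ) = {x ∈ ℤ : 2x ≡ 0 (mod 15)}. gcd(2,15) = 1, so 2x ≡ 0 (mod 15) ⟺ x ≡ 0 (mod 15/1 = 15). Hence ker(φ) = 15ℤ

ker(φ) = 15ℤ


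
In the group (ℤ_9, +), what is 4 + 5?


Operation: addition mod 9
4 + 5 = (a + b) mod 9 with a = 4, b = 5

4 + 5 = 0


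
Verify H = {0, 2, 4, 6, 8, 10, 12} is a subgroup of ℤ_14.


Subgroup test for H = {0, 2, 4, 6, 8, 10, 12} in (ℤ_14, +):
(1) 0 ∈ H? Yes
(2) Closure: for all a,b ∈ H, (a+b) mod 14 ∈ H? Yes
(3) Inverses: for all a ∈ H, -a mod 14 ∈ H? Yes

Yes, H is a subgroup of ℤ_14


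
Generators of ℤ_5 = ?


g generates ℤ_n iff gcd(g,n) = 1
Checking each g ∈ {1,...,4}:
gcd(1,5) = 1
gcd(2,5) = 1
gcd(3,5) = 1
gcd(4,5) = 1
Generators: {1, 2, 3, 4}
Number of generators = φ(5) = 4

Generators of ℤ_5 = {1, 2, 3, 4}


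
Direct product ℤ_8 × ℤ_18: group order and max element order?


|ℤ_8 × ℤ_18| = 8 × 18 = 144
Max element order = lcm(8,18) = 72
Cyclic? No (gcd=2)

|ℤ_8×ℤ_18| = 144, max element order = 72


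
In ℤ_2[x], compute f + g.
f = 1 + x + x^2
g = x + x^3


Add coefficients mod 2:
x^0: 1 + 0 = 1 (mod 2)
x^1: 1 + 1 = 0 (mod 2)
x^2: 1 + 0 = 1 (mod 2)
x^3: 0 + 1 = 1 (mod 2)
Result: 1 + x^2 + x^3

f + g = 1 + x^2 + x^3


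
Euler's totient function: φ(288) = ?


Factor n: 288 = 2^5 × 3^2
φ(n) = n · ∏(1 - 1/p) over distinct primes p | n
φ(288) = 288 · (1 - 1/2) · (1 - 1/3) = 96

φ(288) = 96


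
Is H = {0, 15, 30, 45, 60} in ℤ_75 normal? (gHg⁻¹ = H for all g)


H = {0, 15, 30, 45, 60} in ℤ_75
ℤ_75 is abelian; every subgroup of an abelian group is normal

Yes, normal subgroup


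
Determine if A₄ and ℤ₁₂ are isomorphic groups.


Comparing A₄ and ℤ₁₂:
A₄ is non-abelian, ℤ₁₂ is abelian

No, A₄ ≇ ℤ₁₂


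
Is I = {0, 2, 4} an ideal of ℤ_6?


Check ideal conditions for I = {0, 2, 4} in ℤ_6:
(1) I is an additive subgroup? Yes
(2) For r ∈ ℤ_6 and a ∈ I: r·a ∈ I? Yes

Yes, I is an ideal of ℤ_6


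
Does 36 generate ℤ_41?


g generates ℤ_n iff gcd(g, n) = 1
gcd(36, 41) = 1
Since gcd = 1, 36 is a generator.

Yes, 36 generates ℤ_41


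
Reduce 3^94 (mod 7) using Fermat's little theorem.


Fermat's little theorem: if p is prime and gcd(a,p)=1, then a^(p-1) ≡ 1 (mod p)
p = 7 is prime, gcd(3,7) = 1
Reduce exponent: 94 mod 6 = 4
So 3^94 ≡ 3^4 (mod 7)
3^4 mod 7 = 4

3^94 ≡ 4 (mod 7)


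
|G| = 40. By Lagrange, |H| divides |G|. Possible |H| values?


Lagrange's theorem: |H| divides |G|
|G| = 40
Divisors of 40: 1, 2, 4, 5, 8, 10, 20, 40

Possible subgroup orders: {1, 2, 4, 5, 8, 10, 20, 40}


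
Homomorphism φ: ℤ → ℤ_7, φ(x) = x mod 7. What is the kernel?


Kernel = preimage of identity
ker(φ) = {x ∈ ℤ : x ≡ 0 (mod 7)} = 7ℤ = {0, ±7, ±14, ...}

ker(φ) = 7ℤ


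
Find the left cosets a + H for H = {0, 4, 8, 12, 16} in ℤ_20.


H = {0, 4, 8, 12, 16}, |H| = 5
Number of cosets = |G|/|H| = 20/5 = 4
0 + H = {0, 4, 8, 12, 16}
1 + H = {1, 5, 9, 13, 17}
2 + H = {2, 6, 10, 14, 18}
3 + H = {3, 7, 11, 15, 19}

Cosets: 0+H={0,4,8,12,16}; 1+H={1,5,9,13,17}; 2+H={2,6,10,14,18}; 3+H={3,7,11,15,19}


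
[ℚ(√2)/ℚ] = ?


√2 has minimal polynomial x² - 2 (irreducible over ℚ since 2 is squarefree)

[ℚ(√2)/ℚ] = 2


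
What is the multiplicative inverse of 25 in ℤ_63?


Use the extended Euclidean algorithm to write 1 = 25·s + 63·t; then s mod 63 is the inverse.
Euclidean algorithm:
  25 = 0·63 + 25
  63 = 2·25 + 13
  25 = 1·13 + 12
  13 = 1·12 + 1
  12 = 12·1 + 0
gcd(25,63) = 1
Back-substitution gives: 25·(-5) + 63·(2) = 1
So 25⁻¹ ≡ -5 ≡ 58 (mod 63)
Check: 25 × 58 = 1450 ≡ 1 (mod 63) ✓

25⁻¹ ≡ 58 (mod 63)


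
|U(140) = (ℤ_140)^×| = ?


U(n) is the group of units mod n; |U(n)| = φ(n)
|U(140)| = φ(140) = 48

|U(140) = (ℤ_140)^×| = 48


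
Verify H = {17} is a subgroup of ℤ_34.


Subgroup test for H = {17} in (ℤ_34, +):
(1) 0 ∈ H? No
(2) Closure: for all a,b ∈ H, (a+b) mod 34 ∈ H? No  [counterexample: 17 + 17 = 0 ∉ H]
(3) Inverses: for all a ∈ H, -a mod 34 ∈ H? Yes

No, H is not a subgroup of ℤ_34


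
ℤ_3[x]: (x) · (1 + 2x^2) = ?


Expand and collect like terms; reduce coefficients mod 3:
x^0: 0·1 = 0 ≡ 0 (mod 3)
x^1: 0·0 + 1·1 = 1 ≡ 1 (mod 3)
x^2: 0·2 + 1·0 = 0 ≡ 0 (mod 3)
x^3: 1·2 = 2 ≡ 2 (mod 3)
Result: x + 2x^3

f · g = x + 2x^3


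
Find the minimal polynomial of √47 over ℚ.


√47 satisfies x² - 47 = 0, irreducible over ℚ since 47 is squarefree

Minimal polynomial: x² - 47


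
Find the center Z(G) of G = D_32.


Z(G) = {g ∈ G | gx = xg for all x ∈ G}
For even n, Z(D_n) = {e, r^(n/2)}: the 180° rotation r^16 commutes with every reflection and rotation

Z(D_32) = {e, r^16}
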